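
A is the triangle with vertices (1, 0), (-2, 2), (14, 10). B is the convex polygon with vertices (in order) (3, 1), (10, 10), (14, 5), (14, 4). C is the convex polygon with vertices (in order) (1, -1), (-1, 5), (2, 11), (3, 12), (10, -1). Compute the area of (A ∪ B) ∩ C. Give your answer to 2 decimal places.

25.33

The region (A ∪ B) ∩ C is the polygon with vertices (6.182,6.091), (8.165,2.409), (3,1), (4.043,2.34), (1,0), (0.571,0.286), (-0.286,2.857).
By the shoelace formula its area is 25.33.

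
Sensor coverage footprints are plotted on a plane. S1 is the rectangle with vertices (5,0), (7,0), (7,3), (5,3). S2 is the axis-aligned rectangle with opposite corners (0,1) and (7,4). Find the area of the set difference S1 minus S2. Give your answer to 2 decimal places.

|S1∩S2|: x∈[5,7], y∈[1,3] → 2·2 = 4.
|S1| = 6.
|S1 ∖ S2| = |S1| − |S1∩S2| = 6 − 4 = 2.00.

2.00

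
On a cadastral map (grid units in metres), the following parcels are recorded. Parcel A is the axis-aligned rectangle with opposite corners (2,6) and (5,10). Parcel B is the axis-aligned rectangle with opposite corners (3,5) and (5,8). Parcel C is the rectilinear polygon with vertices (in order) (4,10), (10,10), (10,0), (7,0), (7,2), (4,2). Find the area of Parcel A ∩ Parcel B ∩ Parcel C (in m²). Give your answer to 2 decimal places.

The intersection is the polygon with vertices (4,6), (4,8), (5,8), (5,6).
By the shoelace formula its area is 2.00.

2.00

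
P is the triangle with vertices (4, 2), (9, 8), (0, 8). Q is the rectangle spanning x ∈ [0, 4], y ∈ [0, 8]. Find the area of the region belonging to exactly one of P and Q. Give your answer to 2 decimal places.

35.00

|P| = 27, |Q| = 32, |P∩Q| = 12.
|P △ Q| = |P| + |Q| − 2·|P∩Q| = 27 + 32 − 24 = 35.00.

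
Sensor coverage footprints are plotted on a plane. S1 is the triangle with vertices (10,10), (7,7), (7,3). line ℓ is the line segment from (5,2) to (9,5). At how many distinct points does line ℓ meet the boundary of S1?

The segment meets the boundary at (7.316,3.737), (7,3.5).

2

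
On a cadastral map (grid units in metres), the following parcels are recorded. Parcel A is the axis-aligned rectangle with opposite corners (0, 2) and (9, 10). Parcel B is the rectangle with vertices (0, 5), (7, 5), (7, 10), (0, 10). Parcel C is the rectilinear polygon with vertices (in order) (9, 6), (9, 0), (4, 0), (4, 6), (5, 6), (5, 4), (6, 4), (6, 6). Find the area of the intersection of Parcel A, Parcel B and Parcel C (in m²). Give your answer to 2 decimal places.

2.00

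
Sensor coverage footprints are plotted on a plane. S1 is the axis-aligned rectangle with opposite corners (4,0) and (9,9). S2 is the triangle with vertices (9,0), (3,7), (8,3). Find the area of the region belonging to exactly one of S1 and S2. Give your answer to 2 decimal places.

39.87

|S1| = 45, |S2| = 5.5, |S1∩S2| = 5.3167.
|S1 △ S2| = |S1| + |S2| − 2·|S1∩S2| = 45 + 5.5 − 10.6333 = 39.87.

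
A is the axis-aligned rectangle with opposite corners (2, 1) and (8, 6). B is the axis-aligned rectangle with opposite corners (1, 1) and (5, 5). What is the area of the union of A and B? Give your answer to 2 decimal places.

By inclusion–exclusion:
Individual areas: |A| = 30, |B| = 16.
|A∩B|: x∈[2,5], y∈[1,5] → 3·4 = 12.
|A ∪ B| = 46 − 12 = 34.00.

34.00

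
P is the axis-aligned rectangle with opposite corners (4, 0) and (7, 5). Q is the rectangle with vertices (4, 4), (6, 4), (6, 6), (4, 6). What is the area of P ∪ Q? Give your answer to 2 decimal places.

By inclusion–exclusion:
Individual areas: |P| = 15, |Q| = 4.
|P∩Q|: x∈[4,6], y∈[4,5] → 2·1 = 2.
|P ∪ Q| = 19 − 2 = 17.00.

17.00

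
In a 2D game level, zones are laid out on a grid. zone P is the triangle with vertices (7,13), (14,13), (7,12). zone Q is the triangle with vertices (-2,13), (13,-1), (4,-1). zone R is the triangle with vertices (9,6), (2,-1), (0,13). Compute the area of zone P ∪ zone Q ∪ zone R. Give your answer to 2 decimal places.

92.15

By inclusion–exclusion:
Individual areas: |zone P| = 3.5, |zone Q| = 63, |zone R| = 56.
|zone P∩zone Q| = 0.
|zone P∩zone R| = 0.
|zone Q∩zone R| = 30.3469.
|zone P∩zone Q∩zone R| = 0.
|zone P ∪ zone Q ∪ zone R| = 122.5 − 30.3469 + 0 = 92.15.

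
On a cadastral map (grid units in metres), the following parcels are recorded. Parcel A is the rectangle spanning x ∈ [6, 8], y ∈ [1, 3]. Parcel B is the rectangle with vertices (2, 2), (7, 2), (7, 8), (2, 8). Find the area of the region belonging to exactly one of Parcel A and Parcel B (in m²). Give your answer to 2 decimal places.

32.00

|Parcel A∩Parcel B|: x∈[6,7], y∈[2,3] → 1·1 = 1.
|Parcel A △ Parcel B| = |Parcel A| + |Parcel B| − 2·|Parcel A∩Parcel B| = 4 + 30 − 2 = 32.00.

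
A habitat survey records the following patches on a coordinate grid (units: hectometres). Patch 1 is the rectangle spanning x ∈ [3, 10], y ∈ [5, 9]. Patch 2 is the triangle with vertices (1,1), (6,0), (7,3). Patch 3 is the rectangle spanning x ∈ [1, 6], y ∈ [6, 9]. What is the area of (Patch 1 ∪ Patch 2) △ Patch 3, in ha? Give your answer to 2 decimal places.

|Patch 1 ∪ Patch 2| = 36.
|(Patch 1 ∪ Patch 2) ∩ Patch 3| = 9.
|(Patch 1 ∪ Patch 2) △ Patch 3| = 36 + 15 − 18 = 33.00.

33.00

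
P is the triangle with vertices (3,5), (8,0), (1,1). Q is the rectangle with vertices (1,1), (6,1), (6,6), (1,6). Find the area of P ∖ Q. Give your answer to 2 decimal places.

|P| = 15, |P∩Q| = 11.5.
|P ∖ Q| = |P| − |P∩Q| = 15 − 11.5 = 3.50.

3.50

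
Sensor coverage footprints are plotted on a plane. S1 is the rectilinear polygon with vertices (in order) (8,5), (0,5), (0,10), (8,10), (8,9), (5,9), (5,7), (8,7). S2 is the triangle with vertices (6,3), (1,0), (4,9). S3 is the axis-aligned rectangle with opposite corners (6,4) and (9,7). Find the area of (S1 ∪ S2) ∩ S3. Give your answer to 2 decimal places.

The region (S1 ∪ S2) ∩ S3 is the polygon with vertices (8,7), (8,5), (6,5), (6,7).
By the shoelace formula its area is 4.00.

4.00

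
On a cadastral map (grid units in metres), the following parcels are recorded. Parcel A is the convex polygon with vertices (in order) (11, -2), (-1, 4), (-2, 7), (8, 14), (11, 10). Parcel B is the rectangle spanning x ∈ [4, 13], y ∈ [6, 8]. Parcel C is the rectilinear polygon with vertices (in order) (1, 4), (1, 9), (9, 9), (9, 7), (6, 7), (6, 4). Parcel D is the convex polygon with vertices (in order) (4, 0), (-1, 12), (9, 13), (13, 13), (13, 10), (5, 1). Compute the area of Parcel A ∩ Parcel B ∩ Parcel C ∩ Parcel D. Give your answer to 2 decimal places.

7.00

The intersection is the polygon with vertices (4,8), (9,8), (9,7), (6,7), (6,6), (4,6).
By the shoelace formula its area is 7.00.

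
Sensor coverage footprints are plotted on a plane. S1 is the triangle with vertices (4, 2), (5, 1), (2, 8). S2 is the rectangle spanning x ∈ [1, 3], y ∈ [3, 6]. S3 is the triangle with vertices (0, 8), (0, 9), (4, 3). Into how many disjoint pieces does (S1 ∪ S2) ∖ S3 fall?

2

(S1 ∪ S2) ∖ S3 splits into 2 disjoint pieces (area 2.5595, area 4.775).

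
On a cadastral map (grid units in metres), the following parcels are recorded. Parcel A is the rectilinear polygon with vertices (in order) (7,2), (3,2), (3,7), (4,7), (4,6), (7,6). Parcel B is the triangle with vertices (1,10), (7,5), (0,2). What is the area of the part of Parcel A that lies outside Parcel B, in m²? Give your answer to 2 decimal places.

9.17

|Parcel A| = 17, |Parcel A∩Parcel B| = 7.8286.
|Parcel A ∖ Parcel B| = |Parcel A| − |Parcel A∩Parcel B| = 17 − 7.8286 = 9.17.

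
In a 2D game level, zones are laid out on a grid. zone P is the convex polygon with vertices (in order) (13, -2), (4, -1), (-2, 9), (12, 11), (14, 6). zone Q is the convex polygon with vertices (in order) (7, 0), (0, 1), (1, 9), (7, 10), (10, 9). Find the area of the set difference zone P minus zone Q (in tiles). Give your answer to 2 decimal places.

|zone P| = 144.5, |zone P∩zone Q| = 67.4806.
|zone P ∖ zone Q| = |zone P| − |zone P∩zone Q| = 144.5 − 67.4806 = 77.02.

77.02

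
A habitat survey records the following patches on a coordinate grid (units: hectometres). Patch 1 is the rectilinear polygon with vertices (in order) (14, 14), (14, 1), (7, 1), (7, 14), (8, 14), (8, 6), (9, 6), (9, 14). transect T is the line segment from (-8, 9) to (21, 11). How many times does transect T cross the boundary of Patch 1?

The segment meets the boundary at (14,10.517), (9,10.172), (8,10.103), (7,10.034).

4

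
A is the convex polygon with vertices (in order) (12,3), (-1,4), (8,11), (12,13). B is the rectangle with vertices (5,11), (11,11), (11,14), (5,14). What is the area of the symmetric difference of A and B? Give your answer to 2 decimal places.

|A| = 70, |B| = 18, |A∩B| = 2.25.
|A △ B| = |A| + |B| − 2·|A∩B| = 70 + 18 − 4.5 = 83.50.

83.50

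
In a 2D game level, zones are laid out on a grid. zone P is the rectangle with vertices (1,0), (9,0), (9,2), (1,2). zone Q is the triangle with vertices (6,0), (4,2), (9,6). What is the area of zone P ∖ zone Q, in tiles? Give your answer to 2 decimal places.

13.00

|zone P| = 16, |zone P∩zone Q| = 3.
|zone P ∖ zone Q| = |zone P| − |zone P∩zone Q| = 16 − 3 = 13.00.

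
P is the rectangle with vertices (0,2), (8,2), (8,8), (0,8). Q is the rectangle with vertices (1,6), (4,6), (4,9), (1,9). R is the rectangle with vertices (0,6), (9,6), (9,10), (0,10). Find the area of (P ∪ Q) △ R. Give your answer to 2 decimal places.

49.00

|P ∪ Q| = 51.
|(P ∪ Q) ∩ R| = 19.
|(P ∪ Q) △ R| = 51 + 36 − 38 = 49.00.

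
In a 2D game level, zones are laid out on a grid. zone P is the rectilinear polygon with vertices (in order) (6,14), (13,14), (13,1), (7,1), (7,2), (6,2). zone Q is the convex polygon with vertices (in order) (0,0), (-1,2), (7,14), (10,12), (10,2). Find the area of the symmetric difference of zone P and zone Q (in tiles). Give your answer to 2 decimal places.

|zone P| = 90, |zone Q| = 92, |zone P∩zone Q| = 45.15.
|zone P △ zone Q| = |zone P| + |zone Q| − 2·|zone P∩zone Q| = 90 + 92 − 90.3 = 91.70.

91.70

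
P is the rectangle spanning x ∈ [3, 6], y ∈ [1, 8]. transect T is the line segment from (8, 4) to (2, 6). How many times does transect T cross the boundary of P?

2

The segment meets the boundary at (3,5.667), (6,4.667).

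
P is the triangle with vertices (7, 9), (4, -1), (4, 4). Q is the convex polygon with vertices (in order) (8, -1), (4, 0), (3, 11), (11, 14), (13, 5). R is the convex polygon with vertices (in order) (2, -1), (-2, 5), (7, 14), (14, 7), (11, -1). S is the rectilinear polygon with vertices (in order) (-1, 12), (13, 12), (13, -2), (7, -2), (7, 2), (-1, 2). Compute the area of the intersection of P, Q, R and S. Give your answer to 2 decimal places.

6.15

The intersection is the polygon with vertices (4,4), (7,9), (4.9,2), (4,2).
By the shoelace formula its area is 6.15.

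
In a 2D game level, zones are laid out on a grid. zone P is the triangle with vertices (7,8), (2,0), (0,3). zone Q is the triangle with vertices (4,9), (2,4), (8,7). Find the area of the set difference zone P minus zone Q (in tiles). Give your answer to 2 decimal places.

|zone P| = 15.5, |zone P∩zone Q| = 3.7039.
|zone P ∖ zone Q| = |zone P| − |zone P∩zone Q| = 15.5 − 3.7039 = 11.80.

11.80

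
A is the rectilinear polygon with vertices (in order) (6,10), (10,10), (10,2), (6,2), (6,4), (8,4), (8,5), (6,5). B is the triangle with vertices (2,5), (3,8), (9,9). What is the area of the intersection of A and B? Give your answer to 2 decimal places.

The intersection is the polygon with vertices (6,8.5), (9,9), (6,7.286).
By the shoelace formula its area is 1.82.

1.82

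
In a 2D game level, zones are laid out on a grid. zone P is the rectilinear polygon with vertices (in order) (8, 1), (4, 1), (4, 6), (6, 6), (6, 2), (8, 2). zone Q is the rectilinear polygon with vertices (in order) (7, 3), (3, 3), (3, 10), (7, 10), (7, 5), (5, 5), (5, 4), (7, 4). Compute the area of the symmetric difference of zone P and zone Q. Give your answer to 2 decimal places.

|zone P| = 12, |zone Q| = 26, |zone P∩zone Q| = 5.
|zone P △ zone Q| = |zone P| + |zone Q| − 2·|zone P∩zone Q| = 12 + 26 − 10 = 28.00.

28.00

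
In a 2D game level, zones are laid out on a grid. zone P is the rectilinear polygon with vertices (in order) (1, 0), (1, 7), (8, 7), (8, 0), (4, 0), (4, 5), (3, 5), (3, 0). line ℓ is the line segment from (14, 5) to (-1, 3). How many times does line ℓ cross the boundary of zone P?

4

The segment meets the boundary at (3,3.533), (4,3.667), (8,4.2), (1,3.267).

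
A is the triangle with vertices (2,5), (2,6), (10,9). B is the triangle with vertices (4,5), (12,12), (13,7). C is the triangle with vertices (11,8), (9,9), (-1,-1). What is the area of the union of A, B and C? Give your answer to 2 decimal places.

By inclusion–exclusion:
Individual areas: |A| = 4, |B| = 23.5, |C| = 15.
|A∩B| = 0.5208.
|A∩C| = 0.1821.
|B∩C| = 7.7218.
|A∩B∩C| = 0.1821.
|A ∪ B ∪ C| = 42.5 − 8.4248 + 0.1821 = 34.26.

34.26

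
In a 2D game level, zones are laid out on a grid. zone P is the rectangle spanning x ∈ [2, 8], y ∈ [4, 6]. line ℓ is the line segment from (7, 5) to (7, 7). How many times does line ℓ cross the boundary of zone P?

1

The segment meets the boundary at (7,6).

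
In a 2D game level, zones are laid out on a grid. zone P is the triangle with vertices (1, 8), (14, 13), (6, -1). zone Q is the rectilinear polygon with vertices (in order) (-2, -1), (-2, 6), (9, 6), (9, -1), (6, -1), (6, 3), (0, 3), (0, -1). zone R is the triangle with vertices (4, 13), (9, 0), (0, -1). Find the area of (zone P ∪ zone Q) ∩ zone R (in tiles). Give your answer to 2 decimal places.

40.75

|zone P ∪ zone Q| = 101.7083.
|(zone P ∪ zone Q) ∩ zone R| = 40.75.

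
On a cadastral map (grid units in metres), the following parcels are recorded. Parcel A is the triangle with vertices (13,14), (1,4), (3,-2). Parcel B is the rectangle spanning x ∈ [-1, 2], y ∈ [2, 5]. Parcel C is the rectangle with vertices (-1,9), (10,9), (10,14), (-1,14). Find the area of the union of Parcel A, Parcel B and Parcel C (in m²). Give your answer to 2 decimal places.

By inclusion–exclusion:
Individual areas: |Parcel A| = 46, |Parcel B| = 9, |Parcel C| = 55.
|Parcel A∩Parcel B| = 1.75.
|Parcel A∩Parcel C| = 3.7375.
|Parcel B∩Parcel C| = 0 (no overlap).
|Parcel A∩Parcel B∩Parcel C| = 0.
|Parcel A ∪ Parcel B ∪ Parcel C| = 110 − 5.4875 + 0 = 104.51.

104.51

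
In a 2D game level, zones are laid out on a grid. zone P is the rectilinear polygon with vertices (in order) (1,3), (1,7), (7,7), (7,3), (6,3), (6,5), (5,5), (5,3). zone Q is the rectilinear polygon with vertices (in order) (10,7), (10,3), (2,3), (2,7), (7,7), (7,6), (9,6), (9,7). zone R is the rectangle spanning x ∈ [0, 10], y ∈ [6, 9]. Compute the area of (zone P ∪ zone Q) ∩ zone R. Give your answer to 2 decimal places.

|zone P ∪ zone Q| = 34.
|(zone P ∪ zone Q) ∩ zone R| = 7.00.

7.00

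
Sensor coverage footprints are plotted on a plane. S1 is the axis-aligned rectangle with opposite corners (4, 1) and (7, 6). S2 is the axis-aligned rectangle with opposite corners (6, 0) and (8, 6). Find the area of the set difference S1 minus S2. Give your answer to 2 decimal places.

|S1∩S2|: x∈[6,7], y∈[1,6] → 1·5 = 5.
|S1| = 15.
|S1 ∖ S2| = |S1| − |S1∩S2| = 15 − 5 = 10.00.

10.00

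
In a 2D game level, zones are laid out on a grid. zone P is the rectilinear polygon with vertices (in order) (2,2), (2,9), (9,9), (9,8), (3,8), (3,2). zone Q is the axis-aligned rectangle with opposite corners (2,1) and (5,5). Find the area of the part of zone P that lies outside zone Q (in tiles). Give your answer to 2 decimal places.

10.00

|zone P| = 13, |zone P∩zone Q| = 3.
|zone P ∖ zone Q| = |zone P| − |zone P∩zone Q| = 13 − 3 = 10.00.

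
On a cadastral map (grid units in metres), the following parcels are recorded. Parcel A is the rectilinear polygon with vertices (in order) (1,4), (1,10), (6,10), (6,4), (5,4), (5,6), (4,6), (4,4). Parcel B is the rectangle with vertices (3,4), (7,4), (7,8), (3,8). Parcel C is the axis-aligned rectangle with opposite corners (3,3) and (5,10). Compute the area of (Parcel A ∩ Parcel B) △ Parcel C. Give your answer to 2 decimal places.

12.00

|Parcel A ∩ Parcel B| = 10.
|(Parcel A ∩ Parcel B) ∩ Parcel C| = 6.
|(Parcel A ∩ Parcel B) △ Parcel C| = 10 + 14 − 12 = 12.00.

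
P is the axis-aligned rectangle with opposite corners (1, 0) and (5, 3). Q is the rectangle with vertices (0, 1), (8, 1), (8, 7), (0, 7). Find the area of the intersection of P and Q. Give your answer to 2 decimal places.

8.00

|P∩Q|: x∈[1,5], y∈[1,3] → 4·2 = 8.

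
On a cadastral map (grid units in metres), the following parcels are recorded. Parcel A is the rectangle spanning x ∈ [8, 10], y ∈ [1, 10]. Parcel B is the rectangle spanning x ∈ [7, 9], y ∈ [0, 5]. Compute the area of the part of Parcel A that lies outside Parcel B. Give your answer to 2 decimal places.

|Parcel A∩Parcel B|: x∈[8,9], y∈[1,5] → 1·4 = 4.
|Parcel A| = 18.
|Parcel A ∖ Parcel B| = |Parcel A| − |Parcel A∩Parcel B| = 18 − 4 = 14.00.

14.00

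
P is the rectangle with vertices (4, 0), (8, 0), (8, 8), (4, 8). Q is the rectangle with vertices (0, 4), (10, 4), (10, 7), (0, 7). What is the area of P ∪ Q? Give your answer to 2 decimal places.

50.00

By inclusion–exclusion:
Individual areas: |P| = 32, |Q| = 30.
|P∩Q|: x∈[4,8], y∈[4,7] → 4·3 = 12.
|P ∪ Q| = 62 − 12 = 50.00.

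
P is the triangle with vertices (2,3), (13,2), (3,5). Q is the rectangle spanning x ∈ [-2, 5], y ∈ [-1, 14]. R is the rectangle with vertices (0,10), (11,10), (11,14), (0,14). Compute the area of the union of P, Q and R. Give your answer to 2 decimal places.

By inclusion–exclusion:
Individual areas: |P| = 11.5, |Q| = 105, |R| = 44.
|P∩Q| = 4.8091.
|P∩R| = 0.
|Q∩R|: x∈[0,5], y∈[10,14] → 5·4 = 20.
|P∩Q∩R| = 0.
|P ∪ Q ∪ R| = 160.5 − 24.8091 + 0 = 135.69.

135.69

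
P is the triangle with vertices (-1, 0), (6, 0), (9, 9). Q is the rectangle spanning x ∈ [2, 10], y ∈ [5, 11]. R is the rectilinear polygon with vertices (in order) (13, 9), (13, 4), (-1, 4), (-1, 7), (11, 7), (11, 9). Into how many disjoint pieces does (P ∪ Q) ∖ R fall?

2

(P ∪ Q) ∖ R splits into 2 disjoint pieces (area 21.7778, area 32).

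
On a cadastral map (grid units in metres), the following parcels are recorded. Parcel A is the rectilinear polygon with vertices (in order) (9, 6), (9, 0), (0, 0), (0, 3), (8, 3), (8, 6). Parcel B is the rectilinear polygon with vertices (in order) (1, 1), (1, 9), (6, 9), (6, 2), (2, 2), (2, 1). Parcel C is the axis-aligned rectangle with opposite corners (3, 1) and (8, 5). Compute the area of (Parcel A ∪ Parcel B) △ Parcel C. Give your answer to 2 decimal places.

48.00

|Parcel A ∪ Parcel B| = 60.
|(Parcel A ∪ Parcel B) ∩ Parcel C| = 16.
|(Parcel A ∪ Parcel B) △ Parcel C| = 60 + 20 − 32 = 48.00.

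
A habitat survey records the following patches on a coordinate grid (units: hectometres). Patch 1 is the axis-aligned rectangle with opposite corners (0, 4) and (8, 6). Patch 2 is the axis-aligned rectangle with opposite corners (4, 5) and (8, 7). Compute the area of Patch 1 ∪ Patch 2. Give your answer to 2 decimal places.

By inclusion–exclusion:
Individual areas: |Patch 1| = 16, |Patch 2| = 8.
|Patch 1∩Patch 2|: x∈[4,8], y∈[5,6] → 4·1 = 4.
|Patch 1 ∪ Patch 2| = 24 − 4 = 20.00.

20.00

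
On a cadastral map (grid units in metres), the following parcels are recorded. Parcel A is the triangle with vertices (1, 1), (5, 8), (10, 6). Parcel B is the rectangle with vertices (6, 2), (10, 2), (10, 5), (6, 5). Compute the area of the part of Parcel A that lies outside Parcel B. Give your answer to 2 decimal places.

20.16

|Parcel A| = 21.5, |Parcel A∩Parcel B| = 1.3444.
|Parcel A ∖ Parcel B| = |Parcel A| − |Parcel A∩Parcel B| = 21.5 − 1.3444 = 20.16.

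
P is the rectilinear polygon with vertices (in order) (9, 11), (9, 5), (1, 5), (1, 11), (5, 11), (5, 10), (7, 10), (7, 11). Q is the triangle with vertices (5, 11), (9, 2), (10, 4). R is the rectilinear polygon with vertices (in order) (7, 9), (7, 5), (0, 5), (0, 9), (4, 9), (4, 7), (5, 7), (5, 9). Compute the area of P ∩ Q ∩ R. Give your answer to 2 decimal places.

The intersection is the polygon with vertices (5.889,9), (6.429,9), (7,8.2), (7,6.5).
By the shoelace formula its area is 1.16.

1.16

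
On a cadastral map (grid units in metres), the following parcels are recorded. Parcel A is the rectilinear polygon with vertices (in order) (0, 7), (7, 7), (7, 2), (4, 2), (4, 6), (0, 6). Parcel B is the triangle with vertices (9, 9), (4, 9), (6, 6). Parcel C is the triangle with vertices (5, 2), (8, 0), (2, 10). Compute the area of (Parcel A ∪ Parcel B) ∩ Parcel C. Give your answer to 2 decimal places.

The region (Parcel A ∪ Parcel B) ∩ Parcel C is the polygon with vertices (5,2), (4,4.667), (4,6), (3.5,6), (3.125,7), (3.8,7), (6.8,2).
By the shoelace formula its area is 5.85.

5.85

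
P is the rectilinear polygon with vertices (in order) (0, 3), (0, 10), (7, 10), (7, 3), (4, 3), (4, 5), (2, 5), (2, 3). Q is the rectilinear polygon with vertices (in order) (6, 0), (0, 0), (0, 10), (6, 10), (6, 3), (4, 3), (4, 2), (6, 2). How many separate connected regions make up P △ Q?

2

P △ Q splits into 2 disjoint pieces (area 7, area 20).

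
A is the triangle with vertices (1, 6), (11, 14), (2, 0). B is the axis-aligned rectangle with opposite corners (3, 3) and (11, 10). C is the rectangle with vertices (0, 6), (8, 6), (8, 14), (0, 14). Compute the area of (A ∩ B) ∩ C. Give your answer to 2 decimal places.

The region (A ∩ B) ∩ C is the polygon with vertices (8,10), (8,9.333), (5.857,6), (3,6), (3,7.6), (6,10).
By the shoelace formula its area is 12.83.

12.83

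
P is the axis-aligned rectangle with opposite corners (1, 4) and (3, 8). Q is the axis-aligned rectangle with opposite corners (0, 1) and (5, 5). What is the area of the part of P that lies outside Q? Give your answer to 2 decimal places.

6.00

|P∩Q|: x∈[1,3], y∈[4,5] → 2·1 = 2.
|P| = 8.
|P ∖ Q| = |P| − |P∩Q| = 8 − 2 = 6.00.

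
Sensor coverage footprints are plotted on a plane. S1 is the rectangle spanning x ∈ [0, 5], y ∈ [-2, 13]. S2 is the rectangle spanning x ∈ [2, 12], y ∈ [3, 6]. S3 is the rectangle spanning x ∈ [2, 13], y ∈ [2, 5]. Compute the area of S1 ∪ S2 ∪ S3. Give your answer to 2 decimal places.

By inclusion–exclusion:
Individual areas: |S1| = 75, |S2| = 30, |S3| = 33.
|S1∩S2|: x∈[2,5], y∈[3,6] → 3·3 = 9.
|S1∩S3|: x∈[2,5], y∈[2,5] → 3·3 = 9.
|S2∩S3|: x∈[2,12], y∈[3,5] → 10·2 = 20.
|S1∩S2∩S3| = 6.
|S1 ∪ S2 ∪ S3| = 138 − 38 + 6 = 106.00.

106.00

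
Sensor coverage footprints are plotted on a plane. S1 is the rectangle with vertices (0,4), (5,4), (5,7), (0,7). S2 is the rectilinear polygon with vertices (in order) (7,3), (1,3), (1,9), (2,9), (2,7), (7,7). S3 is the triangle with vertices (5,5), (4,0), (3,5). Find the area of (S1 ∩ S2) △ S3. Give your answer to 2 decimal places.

13.40

|S1 ∩ S2| = 12.
|(S1 ∩ S2) ∩ S3| = 1.8.
|(S1 ∩ S2) △ S3| = 12 + 5 − 3.6 = 13.40.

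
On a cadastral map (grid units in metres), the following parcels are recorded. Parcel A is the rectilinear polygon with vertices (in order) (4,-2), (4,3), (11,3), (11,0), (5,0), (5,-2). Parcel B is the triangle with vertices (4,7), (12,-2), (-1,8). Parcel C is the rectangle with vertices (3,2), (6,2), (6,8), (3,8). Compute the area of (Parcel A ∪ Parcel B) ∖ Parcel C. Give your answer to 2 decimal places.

|Parcel A ∪ Parcel B| = 37.1833.
|(Parcel A ∪ Parcel B) ∩ Parcel C| = 9.4462.
|(Parcel A ∪ Parcel B) ∖ Parcel C| = 37.1833 − 9.4462 = 27.74.

27.74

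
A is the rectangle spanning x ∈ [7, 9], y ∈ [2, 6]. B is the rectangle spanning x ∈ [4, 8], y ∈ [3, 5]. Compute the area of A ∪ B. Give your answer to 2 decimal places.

By inclusion–exclusion:
Individual areas: |A| = 8, |B| = 8.
|A∩B|: x∈[7,8], y∈[3,5] → 1·2 = 2.
|A ∪ B| = 16 − 2 = 14.00.

14.00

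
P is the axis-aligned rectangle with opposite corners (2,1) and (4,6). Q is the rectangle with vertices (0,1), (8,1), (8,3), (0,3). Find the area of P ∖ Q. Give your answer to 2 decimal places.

6.00

|P∩Q|: x∈[2,4], y∈[1,3] → 2·2 = 4.
|P| = 10.
|P ∖ Q| = |P| − |P∩Q| = 10 − 4 = 6.00.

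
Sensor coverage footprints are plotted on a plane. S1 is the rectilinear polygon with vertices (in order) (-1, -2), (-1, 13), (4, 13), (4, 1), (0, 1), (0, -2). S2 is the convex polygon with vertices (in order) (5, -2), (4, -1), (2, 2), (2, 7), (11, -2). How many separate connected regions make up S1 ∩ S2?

S1 ∩ S2 is a single connected region.

1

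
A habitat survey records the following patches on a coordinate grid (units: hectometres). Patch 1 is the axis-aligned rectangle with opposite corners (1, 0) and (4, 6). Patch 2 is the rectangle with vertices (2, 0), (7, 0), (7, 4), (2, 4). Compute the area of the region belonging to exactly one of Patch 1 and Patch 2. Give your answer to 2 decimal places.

22.00

|Patch 1∩Patch 2|: x∈[2,4], y∈[0,4] → 2·4 = 8.
|Patch 1 △ Patch 2| = |Patch 1| + |Patch 2| − 2·|Patch 1∩Patch 2| = 18 + 20 − 16 = 22.00.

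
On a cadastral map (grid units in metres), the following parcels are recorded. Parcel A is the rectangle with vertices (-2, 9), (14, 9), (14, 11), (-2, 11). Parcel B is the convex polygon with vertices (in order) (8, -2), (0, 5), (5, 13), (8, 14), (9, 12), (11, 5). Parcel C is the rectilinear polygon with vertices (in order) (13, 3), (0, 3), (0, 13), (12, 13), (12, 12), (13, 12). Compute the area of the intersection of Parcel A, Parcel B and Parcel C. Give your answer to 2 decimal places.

The intersection is the polygon with vertices (9.857,9), (2.5,9), (3.75,11), (9.286,11).
By the shoelace formula its area is 12.89.

12.89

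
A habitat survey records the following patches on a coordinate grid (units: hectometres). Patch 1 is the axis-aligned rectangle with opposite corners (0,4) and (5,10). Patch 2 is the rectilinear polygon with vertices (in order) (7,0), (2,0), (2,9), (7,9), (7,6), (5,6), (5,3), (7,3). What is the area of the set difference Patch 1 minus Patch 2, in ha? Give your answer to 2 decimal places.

15.00

|Patch 1| = 30, |Patch 1∩Patch 2| = 15.
|Patch 1 ∖ Patch 2| = |Patch 1| − |Patch 1∩Patch 2| = 30 − 15 = 15.00.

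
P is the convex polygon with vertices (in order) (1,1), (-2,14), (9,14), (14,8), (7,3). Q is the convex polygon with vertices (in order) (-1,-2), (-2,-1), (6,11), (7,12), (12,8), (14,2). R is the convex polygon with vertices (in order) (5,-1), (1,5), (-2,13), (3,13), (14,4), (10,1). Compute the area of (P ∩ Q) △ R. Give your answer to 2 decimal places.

85.89

|P ∩ Q| = 62.6319.
|(P ∩ Q) ∩ R| = 45.119.
|(P ∩ Q) △ R| = 62.6319 + 113.5 − 90.2379 = 85.89.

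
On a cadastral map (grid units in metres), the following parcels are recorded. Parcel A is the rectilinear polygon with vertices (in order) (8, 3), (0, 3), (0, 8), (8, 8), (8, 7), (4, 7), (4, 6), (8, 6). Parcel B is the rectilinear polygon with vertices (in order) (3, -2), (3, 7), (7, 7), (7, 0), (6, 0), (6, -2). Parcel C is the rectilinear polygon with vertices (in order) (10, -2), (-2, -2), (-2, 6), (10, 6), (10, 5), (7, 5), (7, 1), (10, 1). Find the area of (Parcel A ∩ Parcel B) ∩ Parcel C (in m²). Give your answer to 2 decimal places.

The region (Parcel A ∩ Parcel B) ∩ Parcel C is the polygon with vertices (3,6), (4,6), (7,6), (7,5), (7,3), (3,3).
By the shoelace formula its area is 12.00.

12.00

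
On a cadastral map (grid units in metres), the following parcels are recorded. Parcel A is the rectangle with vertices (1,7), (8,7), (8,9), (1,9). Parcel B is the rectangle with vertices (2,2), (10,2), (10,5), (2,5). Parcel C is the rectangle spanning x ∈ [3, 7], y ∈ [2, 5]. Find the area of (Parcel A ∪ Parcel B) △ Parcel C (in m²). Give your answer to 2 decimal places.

26.00

|Parcel A ∪ Parcel B| = 38.
|(Parcel A ∪ Parcel B) ∩ Parcel C| = 12.
|(Parcel A ∪ Parcel B) △ Parcel C| = 38 + 12 − 24 = 26.00.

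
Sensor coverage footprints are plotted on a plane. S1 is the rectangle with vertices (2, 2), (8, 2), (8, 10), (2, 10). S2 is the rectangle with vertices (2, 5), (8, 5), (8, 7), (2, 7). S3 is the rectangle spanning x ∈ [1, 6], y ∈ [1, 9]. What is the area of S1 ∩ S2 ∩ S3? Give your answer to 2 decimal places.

The intersection is the polygon with vertices (2,5), (2,7), (6,7), (6,5).
By the shoelace formula its area is 8.00.

8.00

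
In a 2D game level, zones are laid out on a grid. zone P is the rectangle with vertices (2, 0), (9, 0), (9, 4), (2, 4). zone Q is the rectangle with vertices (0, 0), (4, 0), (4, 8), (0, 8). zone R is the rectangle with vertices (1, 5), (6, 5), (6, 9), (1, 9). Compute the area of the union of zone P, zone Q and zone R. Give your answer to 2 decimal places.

By inclusion–exclusion:
Individual areas: |zone P| = 28, |zone Q| = 32, |zone R| = 20.
|zone P∩zone Q|: x∈[2,4], y∈[0,4] → 2·4 = 8.
|zone P∩zone R| = 0 (no overlap).
|zone Q∩zone R|: x∈[1,4], y∈[5,8] → 3·3 = 9.
|zone P∩zone Q∩zone R| = 0.
|zone P ∪ zone Q ∪ zone R| = 80 − 17 + 0 = 63.00.

63.00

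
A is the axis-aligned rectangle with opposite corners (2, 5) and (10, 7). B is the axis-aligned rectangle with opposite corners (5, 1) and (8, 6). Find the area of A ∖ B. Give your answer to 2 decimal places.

|A∩B|: x∈[5,8], y∈[5,6] → 3·1 = 3.
|A| = 16.
|A ∖ B| = |A| − |A∩B| = 16 − 3 = 13.00.

13.00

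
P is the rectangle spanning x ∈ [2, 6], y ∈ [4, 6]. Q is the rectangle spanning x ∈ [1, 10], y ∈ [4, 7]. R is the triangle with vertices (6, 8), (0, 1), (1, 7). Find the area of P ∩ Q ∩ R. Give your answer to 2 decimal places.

2.86

The intersection is the polygon with vertices (4.286,6), (2.571,4), (2,4), (2,6).
By the shoelace formula its area is 2.86.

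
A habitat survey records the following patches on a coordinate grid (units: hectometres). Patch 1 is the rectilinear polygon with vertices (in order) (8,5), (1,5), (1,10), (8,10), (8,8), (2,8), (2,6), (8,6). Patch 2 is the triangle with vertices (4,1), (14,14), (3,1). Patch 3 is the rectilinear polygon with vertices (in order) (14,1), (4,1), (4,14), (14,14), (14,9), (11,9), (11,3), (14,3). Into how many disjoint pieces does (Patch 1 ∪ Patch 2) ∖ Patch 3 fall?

2

(Patch 1 ∪ Patch 2) ∖ Patch 3 splits into 2 disjoint pieces (area 0.5909, area 11).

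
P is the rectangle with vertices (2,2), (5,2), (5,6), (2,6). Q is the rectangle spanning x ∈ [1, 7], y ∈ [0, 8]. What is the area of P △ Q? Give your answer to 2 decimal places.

|P∩Q|: x∈[2,5], y∈[2,6] → 3·4 = 12.
|P △ Q| = |P| + |Q| − 2·|P∩Q| = 12 + 48 − 24 = 36.00.

36.00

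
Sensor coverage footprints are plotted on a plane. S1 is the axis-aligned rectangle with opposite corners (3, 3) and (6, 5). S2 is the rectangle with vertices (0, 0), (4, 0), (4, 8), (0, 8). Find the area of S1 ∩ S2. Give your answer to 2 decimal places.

|S1∩S2|: x∈[3,4], y∈[3,5] → 1·2 = 2.

2.00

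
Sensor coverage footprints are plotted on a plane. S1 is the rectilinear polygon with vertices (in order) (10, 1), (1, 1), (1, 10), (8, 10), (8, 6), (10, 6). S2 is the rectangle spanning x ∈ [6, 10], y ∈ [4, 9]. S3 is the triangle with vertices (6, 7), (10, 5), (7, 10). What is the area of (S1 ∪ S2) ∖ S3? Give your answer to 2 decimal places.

|S1 ∪ S2| = 79.
|(S1 ∪ S2) ∩ S3| = 7.
|(S1 ∪ S2) ∖ S3| = 79 − 7 = 72.00.

72.00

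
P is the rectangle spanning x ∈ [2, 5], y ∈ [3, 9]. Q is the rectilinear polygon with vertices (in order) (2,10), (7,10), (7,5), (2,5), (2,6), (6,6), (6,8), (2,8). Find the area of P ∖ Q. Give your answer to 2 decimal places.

12.00

|P| = 18, |P∩Q| = 6.
|P ∖ Q| = |P| − |P∩Q| = 18 − 6 = 12.00.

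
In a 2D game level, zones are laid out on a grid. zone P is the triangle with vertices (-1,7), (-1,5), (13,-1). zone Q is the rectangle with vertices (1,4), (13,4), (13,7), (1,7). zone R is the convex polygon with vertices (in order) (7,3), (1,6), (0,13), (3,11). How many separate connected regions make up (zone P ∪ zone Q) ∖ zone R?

2

(zone P ∪ zone Q) ∖ zone R splits into 2 disjoint pieces (area 15.006, area 21.75).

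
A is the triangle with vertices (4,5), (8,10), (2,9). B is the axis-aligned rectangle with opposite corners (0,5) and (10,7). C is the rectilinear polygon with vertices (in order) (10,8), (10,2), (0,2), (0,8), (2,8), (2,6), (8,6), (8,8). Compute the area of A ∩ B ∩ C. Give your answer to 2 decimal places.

The intersection is the polygon with vertices (3.5,6), (4.8,6), (4,5).
By the shoelace formula its area is 0.65.

0.65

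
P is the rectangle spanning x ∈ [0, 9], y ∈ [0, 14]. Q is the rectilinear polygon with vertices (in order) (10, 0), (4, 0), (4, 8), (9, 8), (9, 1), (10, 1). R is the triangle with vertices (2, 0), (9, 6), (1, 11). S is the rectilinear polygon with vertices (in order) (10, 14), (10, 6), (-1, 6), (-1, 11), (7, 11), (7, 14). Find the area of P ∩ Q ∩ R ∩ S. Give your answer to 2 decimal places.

The intersection is the polygon with vertices (5.8,8), (9,6), (4,6), (4,8).
By the shoelace formula its area is 6.80.

6.80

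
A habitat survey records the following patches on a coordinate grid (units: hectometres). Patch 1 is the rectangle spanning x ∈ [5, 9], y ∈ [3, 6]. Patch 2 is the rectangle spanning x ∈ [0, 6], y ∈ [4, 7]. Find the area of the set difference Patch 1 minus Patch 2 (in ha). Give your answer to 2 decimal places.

|Patch 1∩Patch 2|: x∈[5,6], y∈[4,6] → 1·2 = 2.
|Patch 1| = 12.
|Patch 1 ∖ Patch 2| = |Patch 1| − |Patch 1∩Patch 2| = 12 − 2 = 10.00.

10.00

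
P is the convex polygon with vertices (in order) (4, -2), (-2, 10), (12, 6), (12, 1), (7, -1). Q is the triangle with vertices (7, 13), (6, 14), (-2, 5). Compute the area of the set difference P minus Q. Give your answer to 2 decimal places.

91.05

|P| = 92.5, |P∩Q| = 1.4542.
|P ∖ Q| = |P| − |P∩Q| = 92.5 − 1.4542 = 91.05.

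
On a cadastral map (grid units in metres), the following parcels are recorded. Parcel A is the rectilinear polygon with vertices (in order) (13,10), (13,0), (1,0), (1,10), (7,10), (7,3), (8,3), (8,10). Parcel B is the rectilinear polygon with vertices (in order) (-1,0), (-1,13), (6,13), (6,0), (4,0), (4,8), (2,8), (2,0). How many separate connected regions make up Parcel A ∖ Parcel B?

Parcel A ∖ Parcel B splits into 2 disjoint pieces (area 63, area 16).

2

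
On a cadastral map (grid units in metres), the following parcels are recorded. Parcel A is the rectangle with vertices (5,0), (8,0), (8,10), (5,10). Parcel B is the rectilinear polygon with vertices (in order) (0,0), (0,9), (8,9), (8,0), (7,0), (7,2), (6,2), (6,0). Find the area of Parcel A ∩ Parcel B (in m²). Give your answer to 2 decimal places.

The intersection is the polygon with vertices (8,0), (7,0), (7,2), (6,2), (6,0), (5,0), (5,9), (8,9).
By the shoelace formula its area is 25.00.

25.00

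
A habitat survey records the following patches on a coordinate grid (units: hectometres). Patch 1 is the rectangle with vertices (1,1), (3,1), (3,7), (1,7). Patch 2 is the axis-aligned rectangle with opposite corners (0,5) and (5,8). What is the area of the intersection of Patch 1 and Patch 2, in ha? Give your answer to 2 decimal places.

4.00

|Patch 1∩Patch 2|: x∈[1,3], y∈[5,7] → 2·2 = 4.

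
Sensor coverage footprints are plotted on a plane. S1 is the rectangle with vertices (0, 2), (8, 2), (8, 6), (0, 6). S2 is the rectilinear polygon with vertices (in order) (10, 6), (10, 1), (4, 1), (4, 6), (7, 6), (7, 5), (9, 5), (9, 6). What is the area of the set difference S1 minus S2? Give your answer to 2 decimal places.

|S1| = 32, |S1∩S2| = 15.
|S1 ∖ S2| = |S1| − |S1∩S2| = 32 − 15 = 17.00.

17.00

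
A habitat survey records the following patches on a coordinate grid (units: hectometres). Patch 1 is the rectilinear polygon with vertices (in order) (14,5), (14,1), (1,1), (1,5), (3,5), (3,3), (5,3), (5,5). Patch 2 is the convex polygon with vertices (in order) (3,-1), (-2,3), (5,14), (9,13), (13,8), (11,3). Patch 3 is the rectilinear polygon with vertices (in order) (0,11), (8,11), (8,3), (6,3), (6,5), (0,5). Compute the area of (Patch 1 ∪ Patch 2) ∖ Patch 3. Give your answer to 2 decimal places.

102.21

|Patch 1 ∪ Patch 2| = 146.7.
|(Patch 1 ∪ Patch 2) ∩ Patch 3| = 44.4935.
|(Patch 1 ∪ Patch 2) ∖ Patch 3| = 146.7 − 44.4935 = 102.21.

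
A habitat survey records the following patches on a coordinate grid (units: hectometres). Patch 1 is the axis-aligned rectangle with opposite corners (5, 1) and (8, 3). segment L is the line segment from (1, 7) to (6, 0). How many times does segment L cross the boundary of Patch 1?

The segment meets the boundary at (5.286,1), (5,1.4).

2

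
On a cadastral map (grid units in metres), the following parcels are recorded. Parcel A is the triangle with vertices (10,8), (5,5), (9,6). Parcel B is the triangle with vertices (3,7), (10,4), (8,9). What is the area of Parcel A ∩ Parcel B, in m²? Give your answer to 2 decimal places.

2.37

The intersection is the polygon with vertices (8.71,7.226), (9.111,6.222), (9,6), (6.684,5.421), (6.111,5.667).
By the shoelace formula its area is 2.37.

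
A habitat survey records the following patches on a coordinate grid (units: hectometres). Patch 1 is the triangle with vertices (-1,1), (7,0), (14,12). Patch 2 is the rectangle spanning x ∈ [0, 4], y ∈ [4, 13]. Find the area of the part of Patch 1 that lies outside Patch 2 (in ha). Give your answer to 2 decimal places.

51.20

|Patch 1| = 51.5, |Patch 1∩Patch 2| = 0.303.
|Patch 1 ∖ Patch 2| = |Patch 1| − |Patch 1∩Patch 2| = 51.5 − 0.303 = 51.20.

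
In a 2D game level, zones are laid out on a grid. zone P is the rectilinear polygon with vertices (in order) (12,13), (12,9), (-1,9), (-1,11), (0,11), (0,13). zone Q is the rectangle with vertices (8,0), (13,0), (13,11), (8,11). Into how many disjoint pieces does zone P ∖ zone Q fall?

zone P ∖ zone Q is a single connected region.

1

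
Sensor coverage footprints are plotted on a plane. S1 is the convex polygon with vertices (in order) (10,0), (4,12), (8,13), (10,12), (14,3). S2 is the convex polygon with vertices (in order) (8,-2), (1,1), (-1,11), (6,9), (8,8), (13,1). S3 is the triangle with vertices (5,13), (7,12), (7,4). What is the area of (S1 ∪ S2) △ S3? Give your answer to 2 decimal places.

138.35

|S1 ∪ S2| = 145.72.
|(S1 ∪ S2) ∩ S3| = 7.6842.
|(S1 ∪ S2) △ S3| = 145.72 + 8 − 15.3684 = 138.35.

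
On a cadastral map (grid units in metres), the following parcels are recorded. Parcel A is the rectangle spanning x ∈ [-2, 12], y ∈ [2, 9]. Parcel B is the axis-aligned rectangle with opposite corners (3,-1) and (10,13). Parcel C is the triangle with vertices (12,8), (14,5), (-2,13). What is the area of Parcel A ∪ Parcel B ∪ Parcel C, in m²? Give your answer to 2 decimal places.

150.79

By inclusion–exclusion:
Individual areas: |Parcel A| = 98, |Parcel B| = 98, |Parcel C| = 16.
|Parcel A∩Parcel B|: x∈[3,10], y∈[2,9] → 7·7 = 49.
|Parcel A∩Parcel C| = 7.6.
|Parcel B∩Parcel C| = 8.5.
|Parcel A∩Parcel B∩Parcel C| = 3.8857.
|Parcel A ∪ Parcel B ∪ Parcel C| = 212 − 65.1 + 3.8857 = 150.79.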